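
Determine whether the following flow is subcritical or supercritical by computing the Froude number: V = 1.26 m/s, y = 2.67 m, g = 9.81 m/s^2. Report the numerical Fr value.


The Froude number is defined as Fr = V / sqrt(g*y).
g*y = 9.81 * 2.67 = 26.1927.
sqrt(g*y) = sqrt(26.1927) = 5.1179.
Fr = 1.26 / 5.1179 = 0.2462.
Since Fr < 1, the flow is subcritical.

0.2462


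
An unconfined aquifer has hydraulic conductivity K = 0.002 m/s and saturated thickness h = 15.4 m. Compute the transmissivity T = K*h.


Transmissivity is defined as T = K * h.
T = 0.002 * 15.4
  = 0.0308 m^2/s.

0.0308


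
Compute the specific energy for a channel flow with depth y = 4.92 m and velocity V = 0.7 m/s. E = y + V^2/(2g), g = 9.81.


Specific energy E = y + V^2/(2g).
Velocity head = V^2/(2g) = 0.7^2 / (2*9.81) = 0.49 / 19.62 = 0.025 m.
E = 4.92 + 0.025 = 4.945 m.

4.945


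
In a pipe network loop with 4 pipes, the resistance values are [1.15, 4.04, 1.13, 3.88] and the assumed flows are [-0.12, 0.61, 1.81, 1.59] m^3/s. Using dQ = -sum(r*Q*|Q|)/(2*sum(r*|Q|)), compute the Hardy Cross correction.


Numerator terms (r*Q*|Q|): 1.15*-0.12*|-0.12| = -0.0166; 4.04*0.61*|0.61| = 1.5033; 1.13*1.81*|1.81| = 3.702; 3.88*1.59*|1.59| = 9.809.
Sum of numerator = 14.9977.
Denominator terms (r*|Q|): 1.15*|-0.12| = 0.138; 4.04*|0.61| = 2.4644; 1.13*|1.81| = 2.0453; 3.88*|1.59| = 6.1692.
2 * sum of denominator = 2 * 10.8169 = 21.6338.
dQ = -14.9977 / 21.6338 = -0.6933 m^3/s.

-0.6933


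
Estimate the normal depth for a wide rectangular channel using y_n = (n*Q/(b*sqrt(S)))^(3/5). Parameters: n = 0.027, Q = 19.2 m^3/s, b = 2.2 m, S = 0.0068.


We use the wide-channel approximation y_n = (n*Q/(b*sqrt(S)))^(3/5).
sqrt(S) = sqrt(0.0068) = 0.082462.
Numerator: n*Q = 0.027 * 19.2 = 0.5184.
Denominator: b*sqrt(S) = 2.2 * 0.082462 = 0.181416.
arg = 2.8575.
y_n = 2.8575^(3/5) = 1.8776 m.

1.8776


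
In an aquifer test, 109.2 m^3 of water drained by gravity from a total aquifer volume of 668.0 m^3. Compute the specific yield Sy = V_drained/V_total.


Specific yield Sy = Volume drained / Total volume.
Sy = 109.2 / 668.0
   = 0.1635.

0.1635


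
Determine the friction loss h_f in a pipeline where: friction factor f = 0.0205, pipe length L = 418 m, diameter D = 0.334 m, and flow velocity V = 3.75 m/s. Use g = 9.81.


Darcy-Weisbach equation: h_f = f * (L/D) * V^2/(2g).
f * L/D = 0.0205 * 418/0.334 = 25.6557.
V^2/(2g) = 3.75^2 / (2*9.81) = 14.0625 / 19.62 = 0.7167 m.
h_f = 25.6557 * 0.7167 = 18.389 m.

18.389


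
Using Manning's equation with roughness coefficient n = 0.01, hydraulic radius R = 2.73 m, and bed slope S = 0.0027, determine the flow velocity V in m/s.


Manning's equation gives V = (1/n) * R^(2/3) * S^(1/2).
First, compute R^(2/3) = 2.73^(2/3) = 1.9533.
Next, S^(1/2) = 0.0027^(1/2) = 0.051962.
Then 1/n = 1/0.01 = 100.0.
V = 100.0 * 1.9533 * 0.051962 = 10.1498 m/s.

10.1498


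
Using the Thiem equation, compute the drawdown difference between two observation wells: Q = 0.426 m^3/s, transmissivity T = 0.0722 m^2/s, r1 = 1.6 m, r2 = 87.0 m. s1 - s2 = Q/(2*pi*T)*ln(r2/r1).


Thiem equation: s1 - s2 = Q/(2*pi*T) * ln(r2/r1).
ln(r2/r1) = ln(87.0/1.6) = 3.9959.
Q/(2*pi*T) = 0.426 / (2*pi*0.0722) = 0.426 / 0.4536 = 0.9391.
s1 - s2 = 0.9391 * 3.9959 = 3.7524 m.

3.7524


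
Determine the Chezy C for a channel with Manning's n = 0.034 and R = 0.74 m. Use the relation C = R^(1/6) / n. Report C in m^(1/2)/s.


The Chezy coefficient relates to Manning's n through C = R^(1/6) / n.
R^(1/6) = 0.74^(1/6) = 0.951054.
C = 0.951054 / 0.034 = 27.97 m^(1/2)/s.

27.97


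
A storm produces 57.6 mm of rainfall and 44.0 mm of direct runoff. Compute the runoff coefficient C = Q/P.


The runoff coefficient C = runoff depth / rainfall depth.
C = 44.0 / 57.6
  = 0.7639.

0.7639


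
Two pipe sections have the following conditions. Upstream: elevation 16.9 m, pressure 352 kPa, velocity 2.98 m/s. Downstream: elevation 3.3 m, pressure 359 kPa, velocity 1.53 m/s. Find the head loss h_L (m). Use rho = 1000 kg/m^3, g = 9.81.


Total head at each section: H = z + p/(rho*g) + V^2/(2g).
H1 = 16.9 + 352*1000/(1000*9.81) + 2.98^2/(2*9.81)
   = 16.9 + 35.882 + 0.4526
   = 53.234 m.
H2 = 3.3 + 359*1000/(1000*9.81) + 1.53^2/(2*9.81)
   = 3.3 + 36.595 + 0.1193
   = 40.015 m.
h_L = H1 - H2 = 53.234 - 40.015 = 13.22 m.

13.22


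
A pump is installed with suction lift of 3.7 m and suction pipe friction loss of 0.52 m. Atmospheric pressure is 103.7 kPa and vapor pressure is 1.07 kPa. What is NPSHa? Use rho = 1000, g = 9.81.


NPSHa = p_atm/(rho*g) - z_s - hf_s - p_vap/(rho*g).
p_atm/(rho*g) = 103.7*1000 / (1000*9.81) = 10.571 m.
p_vap/(rho*g) = 1.07*1000 / (1000*9.81) = 0.109 m.
NPSHa = 10.571 - 3.7 - 0.52 - 0.109
      = 6.24 m.

6.24


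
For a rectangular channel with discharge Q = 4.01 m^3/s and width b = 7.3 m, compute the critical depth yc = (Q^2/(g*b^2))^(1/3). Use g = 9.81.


Using yc = (Q^2 / (g * b^2))^(1/3):
Q^2 = 4.01^2 = 16.08.
g * b^2 = 9.81 * 7.3^2 = 9.81 * 53.29 = 522.77.
Q^2 / (g*b^2) = 16.08 / 522.77 = 0.0308.
yc = 0.0308^(1/3) = 0.3133 m.

0.3133


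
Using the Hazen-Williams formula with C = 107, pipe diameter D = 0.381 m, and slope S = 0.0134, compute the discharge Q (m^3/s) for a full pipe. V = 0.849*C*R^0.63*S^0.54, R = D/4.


For a full circular pipe, R = D/4 = 0.381/4 = 0.0953 m.
V = 0.849 * 107 * 0.0953^0.63 * 0.0134^0.54
  = 0.849 * 107 * 0.227345 * 0.097417
  = 2.0119 m/s.
Pipe area A = pi*D^2/4 = pi*0.381^2/4 = 0.114 m^2.
Q = A * V = 0.114 * 2.0119 = 0.2294 m^3/s.

0.2294


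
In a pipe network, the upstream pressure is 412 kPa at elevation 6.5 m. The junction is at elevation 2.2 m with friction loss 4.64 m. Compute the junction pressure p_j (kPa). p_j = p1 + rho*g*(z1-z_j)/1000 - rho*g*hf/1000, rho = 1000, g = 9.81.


Junction pressure: p_j = p1 + rho*g*(z1 - z_j)/1000 - rho*g*hf/1000.
Elevation term = 1000*9.81*(6.5 - 2.2)/1000 = 42.183 kPa.
Friction term = 1000*9.81*4.64/1000 = 45.518 kPa.
p_j = 412 + 42.183 - 45.518 = 408.66 kPa.

408.66


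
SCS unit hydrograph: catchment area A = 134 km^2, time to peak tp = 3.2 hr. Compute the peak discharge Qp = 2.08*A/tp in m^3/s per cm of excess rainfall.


SCS formula: Qp = 2.08 * A / tp.
Qp = 2.08 * 134 / 3.2
   = 278.72 / 3.2
   = 87.1 m^3/s per cm.

87.1


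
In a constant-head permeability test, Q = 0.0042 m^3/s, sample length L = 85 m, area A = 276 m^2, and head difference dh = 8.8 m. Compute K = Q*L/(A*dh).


From K = Q*L / (A*dh):
Numerator: Q*L = 0.0042 * 85 = 0.357.
Denominator: A*dh = 276 * 8.8 = 2428.8.
K = 0.357 / 2428.8 = 0.000147 m/s.

0.000147


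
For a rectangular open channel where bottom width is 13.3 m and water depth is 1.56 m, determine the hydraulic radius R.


For a rectangular section:
Flow area A = b * y = 13.3 * 1.56 = 20.75 m^2.
Wetted perimeter P = b + 2y = 13.3 + 2*1.56 = 16.42 m.
Hydraulic radius R = A/P = 20.75 / 16.42 = 1.2636 m.

1.2636


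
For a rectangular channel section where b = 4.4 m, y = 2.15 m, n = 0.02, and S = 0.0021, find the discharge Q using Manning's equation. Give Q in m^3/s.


For a rectangular channel, the cross-sectional area A = b * y = 4.4 * 2.15 = 9.46 m^2.
The wetted perimeter P = b + 2y = 4.4 + 2*2.15 = 8.7 m.
Hydraulic radius R = A/P = 9.46/8.7 = 1.0874 m.
Velocity V = (1/n)*R^(2/3)*S^(1/2) = (1/0.02)*1.0874^(2/3)*0.0021^(1/2) = 2.4229 m/s.
Discharge Q = A * V = 9.46 * 2.4229 = 22.92 m^3/s.

22.92


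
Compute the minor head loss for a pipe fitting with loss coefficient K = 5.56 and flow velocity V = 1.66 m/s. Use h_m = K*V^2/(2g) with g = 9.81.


Minor loss formula: h_m = K * V^2/(2g).
V^2 = 1.66^2 = 2.7556.
V^2/(2g) = 2.7556 / 19.62 = 0.1404 m.
h_m = 5.56 * 0.1404 = 0.7809 m.

0.7809


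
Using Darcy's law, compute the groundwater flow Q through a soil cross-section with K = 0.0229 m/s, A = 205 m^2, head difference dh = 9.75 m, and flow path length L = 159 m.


Darcy's law: Q = K * A * i, where i = dh/L.
Hydraulic gradient i = 9.75 / 159 = 0.061321.
Q = 0.0229 * 205 * 0.061321
  = 0.2879 m^3/s.

0.2879


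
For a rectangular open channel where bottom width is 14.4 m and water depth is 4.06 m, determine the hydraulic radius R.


For a rectangular section:
Flow area A = b * y = 14.4 * 4.06 = 58.46 m^2.
Wetted perimeter P = b + 2y = 14.4 + 2*4.06 = 22.52 m.
Hydraulic radius R = A/P = 58.46 / 22.52 = 2.5961 m.

2.5961


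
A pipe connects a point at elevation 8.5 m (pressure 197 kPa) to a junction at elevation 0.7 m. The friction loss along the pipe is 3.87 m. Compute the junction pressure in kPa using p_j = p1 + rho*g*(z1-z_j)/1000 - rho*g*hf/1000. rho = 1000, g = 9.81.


Junction pressure: p_j = p1 + rho*g*(z1 - z_j)/1000 - rho*g*hf/1000.
Elevation term = 1000*9.81*(8.5 - 0.7)/1000 = 76.518 kPa.
Friction term = 1000*9.81*3.87/1000 = 37.965 kPa.
p_j = 197 + 76.518 - 37.965 = 235.55 kPa.

235.55


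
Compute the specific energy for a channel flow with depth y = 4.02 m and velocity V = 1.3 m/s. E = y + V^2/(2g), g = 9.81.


Specific energy E = y + V^2/(2g).
Velocity head = V^2/(2g) = 1.3^2 / (2*9.81) = 1.69 / 19.62 = 0.0861 m.
E = 4.02 + 0.0861 = 4.1061 m.

4.1061


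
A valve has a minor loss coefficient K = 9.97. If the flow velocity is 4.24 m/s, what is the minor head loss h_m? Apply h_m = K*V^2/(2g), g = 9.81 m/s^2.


Minor loss formula: h_m = K * V^2/(2g).
V^2 = 4.24^2 = 17.9776.
V^2/(2g) = 17.9776 / 19.62 = 0.9163 m.
h_m = 9.97 * 0.9163 = 9.1354 m.

9.1354


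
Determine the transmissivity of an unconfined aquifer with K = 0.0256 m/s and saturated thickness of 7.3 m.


Transmissivity is defined as T = K * h.
T = 0.0256 * 7.3
  = 0.1869 m^2/s.

0.1869


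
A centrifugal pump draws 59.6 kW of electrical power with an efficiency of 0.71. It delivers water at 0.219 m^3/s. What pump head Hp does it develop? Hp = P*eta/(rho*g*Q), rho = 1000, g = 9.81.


Pump head formula: Hp = P * eta / (rho * g * Q).
Numerator: P * eta = 59.6 * 1000 * 0.71 = 42316.0 W.
Denominator: rho * g * Q = 1000 * 9.81 * 0.219 = 2148.39.
Hp = 42316.0 / 2148.39 = 19.7 m.

19.7


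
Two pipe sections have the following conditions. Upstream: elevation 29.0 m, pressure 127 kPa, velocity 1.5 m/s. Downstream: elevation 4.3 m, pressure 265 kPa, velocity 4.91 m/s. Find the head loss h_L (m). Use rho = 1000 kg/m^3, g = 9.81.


Total head at each section: H = z + p/(rho*g) + V^2/(2g).
H1 = 29.0 + 127*1000/(1000*9.81) + 1.5^2/(2*9.81)
   = 29.0 + 12.946 + 0.1147
   = 42.061 m.
H2 = 4.3 + 265*1000/(1000*9.81) + 4.91^2/(2*9.81)
   = 4.3 + 27.013 + 1.2288
   = 32.542 m.
h_L = H1 - H2 = 42.061 - 32.542 = 9.519 m.

9.519


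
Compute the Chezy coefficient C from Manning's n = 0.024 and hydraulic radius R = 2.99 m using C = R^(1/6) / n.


The Chezy coefficient relates to Manning's n through C = R^(1/6) / n.
R^(1/6) = 2.99^(1/6) = 1.200269.
C = 1.200269 / 0.024 = 50.01 m^(1/2)/s.

50.01


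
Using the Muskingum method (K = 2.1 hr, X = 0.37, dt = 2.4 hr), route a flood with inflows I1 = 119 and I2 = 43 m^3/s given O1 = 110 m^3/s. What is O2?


Muskingum coefficients:
denom = 2*K*(1-X) + dt = 2*2.1*(1-0.37) + 2.4 = 5.046.
C0 = (dt - 2*K*X)/denom = (2.4 - 2*2.1*0.37)/5.046 = 0.1677.
C1 = (dt + 2*K*X)/denom = (2.4 + 2*2.1*0.37)/5.046 = 0.7836.
C2 = (2*K*(1-X) - dt)/denom = 0.0488.
O2 = C0*I2 + C1*I1 + C2*O1
   = 0.1677*43 + 0.7836*119 + 0.0488*110
   = 105.82 m^3/s.

105.82


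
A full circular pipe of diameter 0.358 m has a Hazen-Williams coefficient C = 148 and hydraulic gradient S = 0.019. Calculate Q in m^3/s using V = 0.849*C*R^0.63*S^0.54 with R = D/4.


For a full circular pipe, R = D/4 = 0.358/4 = 0.0895 m.
V = 0.849 * 148 * 0.0895^0.63 * 0.019^0.54
  = 0.849 * 148 * 0.218599 * 0.117632
  = 3.2311 m/s.
Pipe area A = pi*D^2/4 = pi*0.358^2/4 = 0.1007 m^2.
Q = A * V = 0.1007 * 3.2311 = 0.3252 m^3/s.

0.3252


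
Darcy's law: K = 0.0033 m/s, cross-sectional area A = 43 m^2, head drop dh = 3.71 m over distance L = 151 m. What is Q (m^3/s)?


Darcy's law: Q = K * A * i, where i = dh/L.
Hydraulic gradient i = 3.71 / 151 = 0.02457.
Q = 0.0033 * 43 * 0.02457
  = 0.0035 m^3/s.

0.0035


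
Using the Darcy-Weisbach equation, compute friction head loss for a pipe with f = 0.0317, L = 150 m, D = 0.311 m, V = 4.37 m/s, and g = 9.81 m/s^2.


Darcy-Weisbach equation: h_f = f * (L/D) * V^2/(2g).
f * L/D = 0.0317 * 150/0.311 = 15.2894.
V^2/(2g) = 4.37^2 / (2*9.81) = 19.0969 / 19.62 = 0.9733 m.
h_f = 15.2894 * 0.9733 = 14.882 m.

14.882


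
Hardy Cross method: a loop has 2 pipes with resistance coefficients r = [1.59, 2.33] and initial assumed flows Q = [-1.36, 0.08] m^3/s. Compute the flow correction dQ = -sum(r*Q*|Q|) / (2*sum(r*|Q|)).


Numerator terms (r*Q*|Q|): 1.59*-1.36*|-1.36| = -2.9409; 2.33*0.08*|0.08| = 0.0149.
Sum of numerator = -2.926.
Denominator terms (r*|Q|): 1.59*|-1.36| = 2.1624; 2.33*|0.08| = 0.1864.
2 * sum of denominator = 2 * 2.3488 = 4.6976.
dQ = --2.926 / 4.6976 = 0.6229 m^3/s.

0.6229


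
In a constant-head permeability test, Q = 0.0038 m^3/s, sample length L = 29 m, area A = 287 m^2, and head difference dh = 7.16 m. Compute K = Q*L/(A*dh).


From K = Q*L / (A*dh):
Numerator: Q*L = 0.0038 * 29 = 0.1102.
Denominator: A*dh = 287 * 7.16 = 2054.92.
K = 0.1102 / 2054.92 = 5.4e-05 m/s.

5.4e-05


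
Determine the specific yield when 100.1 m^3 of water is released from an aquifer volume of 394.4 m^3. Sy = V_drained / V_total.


Specific yield Sy = Volume drained / Total volume.
Sy = 100.1 / 394.4
   = 0.2538.

0.2538


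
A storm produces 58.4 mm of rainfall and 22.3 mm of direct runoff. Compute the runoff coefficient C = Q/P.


The runoff coefficient C = runoff depth / rainfall depth.
C = 22.3 / 58.4
  = 0.3818.

0.3818


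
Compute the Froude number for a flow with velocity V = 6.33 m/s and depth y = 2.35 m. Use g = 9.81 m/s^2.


The Froude number is defined as Fr = V / sqrt(g*y).
g*y = 9.81 * 2.35 = 23.0535.
sqrt(g*y) = sqrt(23.0535) = 4.8014.
Fr = 6.33 / 4.8014 = 1.3184.

1.3184


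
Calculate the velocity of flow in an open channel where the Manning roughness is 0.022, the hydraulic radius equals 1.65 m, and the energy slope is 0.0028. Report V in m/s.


Manning's equation gives V = (1/n) * R^(2/3) * S^(1/2).
First, compute R^(2/3) = 1.65^(2/3) = 1.3963.
Next, S^(1/2) = 0.0028^(1/2) = 0.052915.
Then 1/n = 1/0.022 = 45.45.
V = 45.45 * 1.3963 * 0.052915 = 3.3585 m/s.

3.3585


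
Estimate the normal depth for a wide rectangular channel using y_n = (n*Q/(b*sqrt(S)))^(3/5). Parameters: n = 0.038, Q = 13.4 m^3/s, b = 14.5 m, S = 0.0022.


We use the wide-channel approximation y_n = (n*Q/(b*sqrt(S)))^(3/5).
sqrt(S) = sqrt(0.0022) = 0.046904.
Numerator: n*Q = 0.038 * 13.4 = 0.5092.
Denominator: b*sqrt(S) = 14.5 * 0.046904 = 0.680108.
arg = 0.7487.
y_n = 0.7487^(3/5) = 0.8406 m.

0.8406


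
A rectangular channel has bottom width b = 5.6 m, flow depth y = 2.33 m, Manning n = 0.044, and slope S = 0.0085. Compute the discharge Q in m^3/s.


For a rectangular channel, the cross-sectional area A = b * y = 5.6 * 2.33 = 13.05 m^2.
The wetted perimeter P = b + 2y = 5.6 + 2*2.33 = 10.26 m.
Hydraulic radius R = A/P = 13.05/10.26 = 1.2717 m.
Velocity V = (1/n)*R^(2/3)*S^(1/2) = (1/0.044)*1.2717^(2/3)*0.0085^(1/2) = 2.4595 m/s.
Discharge Q = A * V = 13.05 * 2.4595 = 32.092 m^3/s.

32.092


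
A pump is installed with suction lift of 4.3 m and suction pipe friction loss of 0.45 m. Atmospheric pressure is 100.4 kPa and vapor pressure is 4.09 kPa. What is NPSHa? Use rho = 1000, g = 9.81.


NPSHa = p_atm/(rho*g) - z_s - hf_s - p_vap/(rho*g).
p_atm/(rho*g) = 100.4*1000 / (1000*9.81) = 10.234 m.
p_vap/(rho*g) = 4.09*1000 / (1000*9.81) = 0.417 m.
NPSHa = 10.234 - 4.3 - 0.45 - 0.417
      = 5.07 m.

5.07


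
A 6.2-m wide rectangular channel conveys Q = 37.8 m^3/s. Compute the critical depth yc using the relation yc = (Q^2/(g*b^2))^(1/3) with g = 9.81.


Using yc = (Q^2 / (g * b^2))^(1/3):
Q^2 = 37.8^2 = 1428.84.
g * b^2 = 9.81 * 6.2^2 = 9.81 * 38.44 = 377.1.
Q^2 / (g*b^2) = 1428.84 / 377.1 = 3.789.
yc = 3.789^(1/3) = 1.559 m.

1.559


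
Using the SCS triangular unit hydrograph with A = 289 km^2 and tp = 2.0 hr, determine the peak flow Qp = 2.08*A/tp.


SCS formula: Qp = 2.08 * A / tp.
Qp = 2.08 * 289 / 2.0
   = 601.12 / 2.0
   = 300.56 m^3/s per cm.

300.56


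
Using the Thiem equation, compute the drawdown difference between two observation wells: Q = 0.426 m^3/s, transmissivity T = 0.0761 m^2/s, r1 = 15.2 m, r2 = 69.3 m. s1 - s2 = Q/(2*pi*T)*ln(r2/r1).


Thiem equation: s1 - s2 = Q/(2*pi*T) * ln(r2/r1).
ln(r2/r1) = ln(69.3/15.2) = 1.5171.
Q/(2*pi*T) = 0.426 / (2*pi*0.0761) = 0.426 / 0.4782 = 0.8909.
s1 - s2 = 0.8909 * 1.5171 = 1.3517 m.

1.3517


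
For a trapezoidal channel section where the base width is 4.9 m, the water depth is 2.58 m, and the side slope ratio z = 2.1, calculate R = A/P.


For a trapezoidal section with side slope z:
A = (b + z*y)*y = (4.9 + 2.1*2.58)*2.58 = 26.62 m^2.
P = b + 2*y*sqrt(1 + z^2) = 4.9 + 2*2.58*sqrt(1 + 2.1^2) = 16.902 m.
R = A/P = 26.62 / 16.902 = 1.575 m.

1.575


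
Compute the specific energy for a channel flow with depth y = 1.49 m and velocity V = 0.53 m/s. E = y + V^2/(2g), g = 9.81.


Specific energy E = y + V^2/(2g).
Velocity head = V^2/(2g) = 0.53^2 / (2*9.81) = 0.2809 / 19.62 = 0.0143 m.
E = 1.49 + 0.0143 = 1.5043 m.

1.5043


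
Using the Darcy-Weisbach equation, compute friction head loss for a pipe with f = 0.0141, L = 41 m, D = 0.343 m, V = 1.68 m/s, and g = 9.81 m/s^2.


Darcy-Weisbach equation: h_f = f * (L/D) * V^2/(2g).
f * L/D = 0.0141 * 41/0.343 = 1.6854.
V^2/(2g) = 1.68^2 / (2*9.81) = 2.8224 / 19.62 = 0.1439 m.
h_f = 1.6854 * 0.1439 = 0.242 m.

0.242


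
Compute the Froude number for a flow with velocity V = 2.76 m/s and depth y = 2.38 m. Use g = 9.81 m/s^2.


The Froude number is defined as Fr = V / sqrt(g*y).
g*y = 9.81 * 2.38 = 23.3478.
sqrt(g*y) = sqrt(23.3478) = 4.832.
Fr = 2.76 / 4.832 = 0.5712.

0.5712


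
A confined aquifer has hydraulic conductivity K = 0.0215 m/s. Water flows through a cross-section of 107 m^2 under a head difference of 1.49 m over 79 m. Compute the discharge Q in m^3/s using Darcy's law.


Darcy's law: Q = K * A * i, where i = dh/L.
Hydraulic gradient i = 1.49 / 79 = 0.018861.
Q = 0.0215 * 107 * 0.018861
  = 0.0434 m^3/s.

0.0434


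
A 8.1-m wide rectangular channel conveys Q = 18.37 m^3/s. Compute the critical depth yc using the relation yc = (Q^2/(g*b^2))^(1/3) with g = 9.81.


Using yc = (Q^2 / (g * b^2))^(1/3):
Q^2 = 18.37^2 = 337.46.
g * b^2 = 9.81 * 8.1^2 = 9.81 * 65.61 = 643.63.
Q^2 / (g*b^2) = 337.46 / 643.63 = 0.5243.
yc = 0.5243^(1/3) = 0.8064 m.

0.8064


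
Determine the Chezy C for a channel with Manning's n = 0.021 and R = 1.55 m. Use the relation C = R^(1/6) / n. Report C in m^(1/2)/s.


The Chezy coefficient relates to Manning's n through C = R^(1/6) / n.
R^(1/6) = 1.55^(1/6) = 1.075776.
C = 1.075776 / 0.021 = 51.23 m^(1/2)/s.

51.23


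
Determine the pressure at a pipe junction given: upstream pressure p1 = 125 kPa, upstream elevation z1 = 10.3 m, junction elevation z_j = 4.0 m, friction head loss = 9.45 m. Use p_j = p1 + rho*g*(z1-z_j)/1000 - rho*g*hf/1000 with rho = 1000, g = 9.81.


Junction pressure: p_j = p1 + rho*g*(z1 - z_j)/1000 - rho*g*hf/1000.
Elevation term = 1000*9.81*(10.3 - 4.0)/1000 = 61.803 kPa.
Friction term = 1000*9.81*9.45/1000 = 92.704 kPa.
p_j = 125 + 61.803 - 92.704 = 94.1 kPa.

94.1


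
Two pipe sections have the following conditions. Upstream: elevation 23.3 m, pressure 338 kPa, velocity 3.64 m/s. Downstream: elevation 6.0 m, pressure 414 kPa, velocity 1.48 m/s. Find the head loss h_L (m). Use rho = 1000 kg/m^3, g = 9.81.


Total head at each section: H = z + p/(rho*g) + V^2/(2g).
H1 = 23.3 + 338*1000/(1000*9.81) + 3.64^2/(2*9.81)
   = 23.3 + 34.455 + 0.6753
   = 58.43 m.
H2 = 6.0 + 414*1000/(1000*9.81) + 1.48^2/(2*9.81)
   = 6.0 + 42.202 + 0.1116
   = 48.313 m.
h_L = H1 - H2 = 58.43 - 48.313 = 10.116 m.

10.116


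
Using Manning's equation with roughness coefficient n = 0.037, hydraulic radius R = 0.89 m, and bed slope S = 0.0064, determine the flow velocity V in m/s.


Manning's equation gives V = (1/n) * R^(2/3) * S^(1/2).
First, compute R^(2/3) = 0.89^(2/3) = 0.9253.
Next, S^(1/2) = 0.0064^(1/2) = 0.08.
Then 1/n = 1/0.037 = 27.03.
V = 27.03 * 0.9253 * 0.08 = 2.0005 m/s.

2.0005


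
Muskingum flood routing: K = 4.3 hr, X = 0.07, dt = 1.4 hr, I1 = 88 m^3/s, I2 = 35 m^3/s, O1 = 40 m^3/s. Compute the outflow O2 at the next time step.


Muskingum coefficients:
denom = 2*K*(1-X) + dt = 2*4.3*(1-0.07) + 1.4 = 9.398.
C0 = (dt - 2*K*X)/denom = (1.4 - 2*4.3*0.07)/9.398 = 0.0849.
C1 = (dt + 2*K*X)/denom = (1.4 + 2*4.3*0.07)/9.398 = 0.213.
C2 = (2*K*(1-X) - dt)/denom = 0.7021.
O2 = C0*I2 + C1*I1 + C2*O1
   = 0.0849*35 + 0.213*88 + 0.7021*40
   = 49.8 m^3/s.

49.8


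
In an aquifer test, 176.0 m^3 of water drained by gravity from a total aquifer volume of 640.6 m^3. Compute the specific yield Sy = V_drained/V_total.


Specific yield Sy = Volume drained / Total volume.
Sy = 176.0 / 640.6
   = 0.2747.

0.2747


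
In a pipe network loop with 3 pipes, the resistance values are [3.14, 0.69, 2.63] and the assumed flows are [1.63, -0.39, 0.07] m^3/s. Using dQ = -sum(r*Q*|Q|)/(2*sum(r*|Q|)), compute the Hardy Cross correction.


Numerator terms (r*Q*|Q|): 3.14*1.63*|1.63| = 8.3427; 0.69*-0.39*|-0.39| = -0.1049; 2.63*0.07*|0.07| = 0.0129.
Sum of numerator = 8.2506.
Denominator terms (r*|Q|): 3.14*|1.63| = 5.1182; 0.69*|-0.39| = 0.2691; 2.63*|0.07| = 0.1841.
2 * sum of denominator = 2 * 5.5714 = 11.1428.
dQ = -8.2506 / 11.1428 = -0.7404 m^3/s.

-0.7404


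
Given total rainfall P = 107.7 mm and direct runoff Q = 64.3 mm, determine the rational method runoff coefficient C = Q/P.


The runoff coefficient C = runoff depth / rainfall depth.
C = 64.3 / 107.7
  = 0.597.

0.597


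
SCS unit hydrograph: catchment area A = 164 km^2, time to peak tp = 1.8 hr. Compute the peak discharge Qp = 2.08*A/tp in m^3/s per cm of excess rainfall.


SCS formula: Qp = 2.08 * A / tp.
Qp = 2.08 * 164 / 1.8
   = 341.12 / 1.8
   = 189.51 m^3/s per cm.

189.51


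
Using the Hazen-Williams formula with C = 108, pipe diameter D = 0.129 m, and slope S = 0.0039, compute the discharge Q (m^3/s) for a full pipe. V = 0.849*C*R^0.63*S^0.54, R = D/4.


For a full circular pipe, R = D/4 = 0.129/4 = 0.0323 m.
V = 0.849 * 108 * 0.0323^0.63 * 0.0039^0.54
  = 0.849 * 108 * 0.114914 * 0.050024
  = 0.5271 m/s.
Pipe area A = pi*D^2/4 = pi*0.129^2/4 = 0.0131 m^2.
Q = A * V = 0.0131 * 0.5271 = 0.0069 m^3/s.

0.0069


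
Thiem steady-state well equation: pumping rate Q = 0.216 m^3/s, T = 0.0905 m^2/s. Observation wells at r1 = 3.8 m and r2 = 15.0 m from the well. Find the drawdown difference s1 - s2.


Thiem equation: s1 - s2 = Q/(2*pi*T) * ln(r2/r1).
ln(r2/r1) = ln(15.0/3.8) = 1.373.
Q/(2*pi*T) = 0.216 / (2*pi*0.0905) = 0.216 / 0.5686 = 0.3799.
s1 - s2 = 0.3799 * 1.373 = 0.5216 m.

0.5216


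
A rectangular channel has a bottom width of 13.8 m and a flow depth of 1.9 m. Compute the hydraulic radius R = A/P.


For a rectangular section:
Flow area A = b * y = 13.8 * 1.9 = 26.22 m^2.
Wetted perimeter P = b + 2y = 13.8 + 2*1.9 = 17.6 m.
Hydraulic radius R = A/P = 26.22 / 17.6 = 1.4898 m.

1.4898


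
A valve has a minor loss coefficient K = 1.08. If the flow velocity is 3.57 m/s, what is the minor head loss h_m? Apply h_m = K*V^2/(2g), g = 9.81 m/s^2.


Minor loss formula: h_m = K * V^2/(2g).
V^2 = 3.57^2 = 12.7449.
V^2/(2g) = 12.7449 / 19.62 = 0.6496 m.
h_m = 1.08 * 0.6496 = 0.7016 m.

0.7016


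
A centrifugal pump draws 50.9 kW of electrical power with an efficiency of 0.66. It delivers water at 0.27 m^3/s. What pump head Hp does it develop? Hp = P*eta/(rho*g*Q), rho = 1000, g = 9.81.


Pump head formula: Hp = P * eta / (rho * g * Q).
Numerator: P * eta = 50.9 * 1000 * 0.66 = 33594.0 W.
Denominator: rho * g * Q = 1000 * 9.81 * 0.27 = 2648.7.
Hp = 33594.0 / 2648.7 = 12.68 m.

12.68


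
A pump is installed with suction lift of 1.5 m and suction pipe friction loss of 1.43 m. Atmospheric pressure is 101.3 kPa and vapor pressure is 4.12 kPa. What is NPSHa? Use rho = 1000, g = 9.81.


NPSHa = p_atm/(rho*g) - z_s - hf_s - p_vap/(rho*g).
p_atm/(rho*g) = 101.3*1000 / (1000*9.81) = 10.326 m.
p_vap/(rho*g) = 4.12*1000 / (1000*9.81) = 0.42 m.
NPSHa = 10.326 - 1.5 - 1.43 - 0.42
      = 6.98 m.

6.98


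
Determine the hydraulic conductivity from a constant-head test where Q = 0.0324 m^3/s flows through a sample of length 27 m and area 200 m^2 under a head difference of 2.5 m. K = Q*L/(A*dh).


From K = Q*L / (A*dh):
Numerator: Q*L = 0.0324 * 27 = 0.8748.
Denominator: A*dh = 200 * 2.5 = 500.0.
K = 0.8748 / 500.0 = 0.00175 m/s.

0.00175


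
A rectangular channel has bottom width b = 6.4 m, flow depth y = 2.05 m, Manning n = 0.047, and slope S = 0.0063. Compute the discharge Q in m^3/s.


For a rectangular channel, the cross-sectional area A = b * y = 6.4 * 2.05 = 13.12 m^2.
The wetted perimeter P = b + 2y = 6.4 + 2*2.05 = 10.5 m.
Hydraulic radius R = A/P = 13.12/10.5 = 1.2495 m.
Velocity V = (1/n)*R^(2/3)*S^(1/2) = (1/0.047)*1.2495^(2/3)*0.0063^(1/2) = 1.9592 m/s.
Discharge Q = A * V = 13.12 * 1.9592 = 25.704 m^3/s.

25.704


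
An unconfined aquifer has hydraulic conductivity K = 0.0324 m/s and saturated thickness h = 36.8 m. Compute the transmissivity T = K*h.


Transmissivity is defined as T = K * h.
T = 0.0324 * 36.8
  = 1.1923 m^2/s.

1.1923


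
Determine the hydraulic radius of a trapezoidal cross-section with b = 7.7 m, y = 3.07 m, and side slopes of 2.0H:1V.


For a trapezoidal section with side slope z:
A = (b + z*y)*y = (7.7 + 2.0*3.07)*3.07 = 42.489 m^2.
P = b + 2*y*sqrt(1 + z^2) = 7.7 + 2*3.07*sqrt(1 + 2.0^2) = 21.429 m.
R = A/P = 42.489 / 21.429 = 1.9827 m.

1.9827


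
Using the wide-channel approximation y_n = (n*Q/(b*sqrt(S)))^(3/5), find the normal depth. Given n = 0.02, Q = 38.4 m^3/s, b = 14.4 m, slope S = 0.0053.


We use the wide-channel approximation y_n = (n*Q/(b*sqrt(S)))^(3/5).
sqrt(S) = sqrt(0.0053) = 0.072801.
Numerator: n*Q = 0.02 * 38.4 = 0.768.
Denominator: b*sqrt(S) = 14.4 * 0.072801 = 1.048334.
arg = 0.7326.
y_n = 0.7326^(3/5) = 0.8297 m.

0.8297


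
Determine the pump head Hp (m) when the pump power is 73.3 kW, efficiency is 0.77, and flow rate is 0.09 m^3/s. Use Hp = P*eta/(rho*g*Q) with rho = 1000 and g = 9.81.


Pump head formula: Hp = P * eta / (rho * g * Q).
Numerator: P * eta = 73.3 * 1000 * 0.77 = 56441.0 W.
Denominator: rho * g * Q = 1000 * 9.81 * 0.09 = 882.9.
Hp = 56441.0 / 882.9 = 63.93 m.

63.93


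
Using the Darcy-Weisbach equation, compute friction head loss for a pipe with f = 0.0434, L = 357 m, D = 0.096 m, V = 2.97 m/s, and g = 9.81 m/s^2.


Darcy-Weisbach equation: h_f = f * (L/D) * V^2/(2g).
f * L/D = 0.0434 * 357/0.096 = 161.3938.
V^2/(2g) = 2.97^2 / (2*9.81) = 8.8209 / 19.62 = 0.4496 m.
h_f = 161.3938 * 0.4496 = 72.561 m.

72.561


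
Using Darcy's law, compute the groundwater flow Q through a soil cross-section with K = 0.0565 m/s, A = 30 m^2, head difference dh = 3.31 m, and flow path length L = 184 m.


Darcy's law: Q = K * A * i, where i = dh/L.
Hydraulic gradient i = 3.31 / 184 = 0.017989.
Q = 0.0565 * 30 * 0.017989
  = 0.0305 m^3/s.

0.0305


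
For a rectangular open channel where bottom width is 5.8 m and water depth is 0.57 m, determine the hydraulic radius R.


For a rectangular section:
Flow area A = b * y = 5.8 * 0.57 = 3.31 m^2.
Wetted perimeter P = b + 2y = 5.8 + 2*0.57 = 6.94 m.
Hydraulic radius R = A/P = 3.31 / 6.94 = 0.4764 m.

0.4764


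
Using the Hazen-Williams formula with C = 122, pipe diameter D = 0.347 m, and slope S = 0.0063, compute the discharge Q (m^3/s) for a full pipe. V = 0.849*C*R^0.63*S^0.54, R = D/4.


For a full circular pipe, R = D/4 = 0.347/4 = 0.0867 m.
V = 0.849 * 122 * 0.0867^0.63 * 0.0063^0.54
  = 0.849 * 122 * 0.214343 * 0.06481
  = 1.4389 m/s.
Pipe area A = pi*D^2/4 = pi*0.347^2/4 = 0.0946 m^2.
Q = A * V = 0.0946 * 1.4389 = 0.1361 m^3/s.

0.1361


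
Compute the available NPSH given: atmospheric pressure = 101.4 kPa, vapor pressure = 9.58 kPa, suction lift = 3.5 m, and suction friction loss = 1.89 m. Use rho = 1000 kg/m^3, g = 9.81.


NPSHa = p_atm/(rho*g) - z_s - hf_s - p_vap/(rho*g).
p_atm/(rho*g) = 101.4*1000 / (1000*9.81) = 10.336 m.
p_vap/(rho*g) = 9.58*1000 / (1000*9.81) = 0.977 m.
NPSHa = 10.336 - 3.5 - 1.89 - 0.977
      = 3.97 m.

3.97


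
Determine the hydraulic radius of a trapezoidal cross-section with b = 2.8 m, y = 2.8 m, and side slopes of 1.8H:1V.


For a trapezoidal section with side slope z:
A = (b + z*y)*y = (2.8 + 1.8*2.8)*2.8 = 21.952 m^2.
P = b + 2*y*sqrt(1 + z^2) = 2.8 + 2*2.8*sqrt(1 + 1.8^2) = 14.331 m.
R = A/P = 21.952 / 14.331 = 1.5318 m.

1.5318


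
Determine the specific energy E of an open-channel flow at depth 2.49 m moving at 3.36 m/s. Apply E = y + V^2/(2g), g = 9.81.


Specific energy E = y + V^2/(2g).
Velocity head = V^2/(2g) = 3.36^2 / (2*9.81) = 11.2896 / 19.62 = 0.5754 m.
E = 2.49 + 0.5754 = 3.0654 m.

3.0654


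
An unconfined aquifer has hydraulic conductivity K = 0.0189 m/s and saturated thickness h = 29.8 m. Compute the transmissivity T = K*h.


Transmissivity is defined as T = K * h.
T = 0.0189 * 29.8
  = 0.5632 m^2/s.

0.5632


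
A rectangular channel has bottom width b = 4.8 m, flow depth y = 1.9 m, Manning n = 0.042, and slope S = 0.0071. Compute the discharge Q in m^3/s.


For a rectangular channel, the cross-sectional area A = b * y = 4.8 * 1.9 = 9.12 m^2.
The wetted perimeter P = b + 2y = 4.8 + 2*1.9 = 8.6 m.
Hydraulic radius R = A/P = 9.12/8.6 = 1.0605 m.
Velocity V = (1/n)*R^(2/3)*S^(1/2) = (1/0.042)*1.0605^(2/3)*0.0071^(1/2) = 2.0863 m/s.
Discharge Q = A * V = 9.12 * 2.0863 = 19.027 m^3/s.

19.027


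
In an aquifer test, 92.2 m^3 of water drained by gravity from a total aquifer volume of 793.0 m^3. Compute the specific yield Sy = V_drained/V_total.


Specific yield Sy = Volume drained / Total volume.
Sy = 92.2 / 793.0
   = 0.1163.

0.1163


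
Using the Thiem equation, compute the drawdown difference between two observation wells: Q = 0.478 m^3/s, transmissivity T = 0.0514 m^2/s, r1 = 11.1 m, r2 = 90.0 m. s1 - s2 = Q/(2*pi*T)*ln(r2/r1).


Thiem equation: s1 - s2 = Q/(2*pi*T) * ln(r2/r1).
ln(r2/r1) = ln(90.0/11.1) = 2.0929.
Q/(2*pi*T) = 0.478 / (2*pi*0.0514) = 0.478 / 0.323 = 1.4801.
s1 - s2 = 1.4801 * 2.0929 = 3.0976 m.

3.0976


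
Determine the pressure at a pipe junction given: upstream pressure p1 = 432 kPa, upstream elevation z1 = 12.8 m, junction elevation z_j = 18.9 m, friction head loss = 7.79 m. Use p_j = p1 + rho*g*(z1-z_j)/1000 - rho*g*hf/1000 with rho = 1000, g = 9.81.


Junction pressure: p_j = p1 + rho*g*(z1 - z_j)/1000 - rho*g*hf/1000.
Elevation term = 1000*9.81*(12.8 - 18.9)/1000 = -59.841 kPa.
Friction term = 1000*9.81*7.79/1000 = 76.42 kPa.
p_j = 432 + -59.841 - 76.42 = 295.74 kPa.

295.74


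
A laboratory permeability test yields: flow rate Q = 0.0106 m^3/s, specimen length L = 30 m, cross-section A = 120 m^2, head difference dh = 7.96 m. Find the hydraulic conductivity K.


From K = Q*L / (A*dh):
Numerator: Q*L = 0.0106 * 30 = 0.318.
Denominator: A*dh = 120 * 7.96 = 955.2.
K = 0.318 / 955.2 = 0.000333 m/s.

0.000333


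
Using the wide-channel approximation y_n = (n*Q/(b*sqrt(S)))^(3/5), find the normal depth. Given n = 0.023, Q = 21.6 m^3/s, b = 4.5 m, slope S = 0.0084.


We use the wide-channel approximation y_n = (n*Q/(b*sqrt(S)))^(3/5).
sqrt(S) = sqrt(0.0084) = 0.091652.
Numerator: n*Q = 0.023 * 21.6 = 0.4968.
Denominator: b*sqrt(S) = 4.5 * 0.091652 = 0.412434.
arg = 1.2046.
y_n = 1.2046^(3/5) = 1.1181 m.

1.1181


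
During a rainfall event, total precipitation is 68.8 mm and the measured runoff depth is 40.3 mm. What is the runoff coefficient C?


The runoff coefficient C = runoff depth / rainfall depth.
C = 40.3 / 68.8
  = 0.5858.

0.5858


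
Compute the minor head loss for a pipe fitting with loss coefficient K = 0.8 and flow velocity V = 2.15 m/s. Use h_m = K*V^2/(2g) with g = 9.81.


Minor loss formula: h_m = K * V^2/(2g).
V^2 = 2.15^2 = 4.6225.
V^2/(2g) = 4.6225 / 19.62 = 0.2356 m.
h_m = 0.8 * 0.2356 = 0.1885 m.

0.1885


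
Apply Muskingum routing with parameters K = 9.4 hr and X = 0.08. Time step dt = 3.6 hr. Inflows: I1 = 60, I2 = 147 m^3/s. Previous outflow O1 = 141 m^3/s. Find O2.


Muskingum coefficients:
denom = 2*K*(1-X) + dt = 2*9.4*(1-0.08) + 3.6 = 20.896.
C0 = (dt - 2*K*X)/denom = (3.6 - 2*9.4*0.08)/20.896 = 0.1003.
C1 = (dt + 2*K*X)/denom = (3.6 + 2*9.4*0.08)/20.896 = 0.2443.
C2 = (2*K*(1-X) - dt)/denom = 0.6554.
O2 = C0*I2 + C1*I1 + C2*O1
   = 0.1003*147 + 0.2443*60 + 0.6554*141
   = 121.82 m^3/s.

121.82


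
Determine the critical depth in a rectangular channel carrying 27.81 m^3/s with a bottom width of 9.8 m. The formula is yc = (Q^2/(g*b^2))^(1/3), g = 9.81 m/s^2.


Using yc = (Q^2 / (g * b^2))^(1/3):
Q^2 = 27.81^2 = 773.4.
g * b^2 = 9.81 * 9.8^2 = 9.81 * 96.04 = 942.15.
Q^2 / (g*b^2) = 773.4 / 942.15 = 0.8209.
yc = 0.8209^(1/3) = 0.9363 m.

0.9363


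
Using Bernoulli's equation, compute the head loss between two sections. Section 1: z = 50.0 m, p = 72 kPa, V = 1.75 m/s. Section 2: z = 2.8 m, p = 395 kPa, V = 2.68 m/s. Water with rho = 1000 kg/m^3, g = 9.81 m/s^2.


Total head at each section: H = z + p/(rho*g) + V^2/(2g).
H1 = 50.0 + 72*1000/(1000*9.81) + 1.75^2/(2*9.81)
   = 50.0 + 7.339 + 0.1561
   = 57.496 m.
H2 = 2.8 + 395*1000/(1000*9.81) + 2.68^2/(2*9.81)
   = 2.8 + 40.265 + 0.3661
   = 43.431 m.
h_L = H1 - H2 = 57.496 - 43.431 = 14.064 m.

14.064


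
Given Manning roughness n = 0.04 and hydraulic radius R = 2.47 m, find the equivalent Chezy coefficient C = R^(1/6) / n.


The Chezy coefficient relates to Manning's n through C = R^(1/6) / n.
R^(1/6) = 2.47^(1/6) = 1.162651.
C = 1.162651 / 0.04 = 29.07 m^(1/2)/s.

29.07


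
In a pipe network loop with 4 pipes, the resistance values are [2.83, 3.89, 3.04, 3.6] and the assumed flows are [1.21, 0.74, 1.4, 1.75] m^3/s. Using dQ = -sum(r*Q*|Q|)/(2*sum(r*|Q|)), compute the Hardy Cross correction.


Numerator terms (r*Q*|Q|): 2.83*1.21*|1.21| = 4.1434; 3.89*0.74*|0.74| = 2.1302; 3.04*1.4*|1.4| = 5.9584; 3.6*1.75*|1.75| = 11.025.
Sum of numerator = 23.257.
Denominator terms (r*|Q|): 2.83*|1.21| = 3.4243; 3.89*|0.74| = 2.8786; 3.04*|1.4| = 4.256; 3.6*|1.75| = 6.3.
2 * sum of denominator = 2 * 16.8589 = 33.7178.
dQ = -23.257 / 33.7178 = -0.6898 m^3/s.

-0.6898


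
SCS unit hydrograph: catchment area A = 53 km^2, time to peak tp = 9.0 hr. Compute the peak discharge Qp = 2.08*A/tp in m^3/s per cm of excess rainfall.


SCS formula: Qp = 2.08 * A / tp.
Qp = 2.08 * 53 / 9.0
   = 110.24 / 9.0
   = 12.25 m^3/s per cm.

12.25


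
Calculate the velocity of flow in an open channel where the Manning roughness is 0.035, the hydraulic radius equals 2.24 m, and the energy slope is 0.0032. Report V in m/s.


Manning's equation gives V = (1/n) * R^(2/3) * S^(1/2).
First, compute R^(2/3) = 2.24^(2/3) = 1.712.
Next, S^(1/2) = 0.0032^(1/2) = 0.056569.
Then 1/n = 1/0.035 = 28.57.
V = 28.57 * 1.712 * 0.056569 = 2.767 m/s.

2.767


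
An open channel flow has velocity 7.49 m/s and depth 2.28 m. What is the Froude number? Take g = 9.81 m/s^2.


The Froude number is defined as Fr = V / sqrt(g*y).
g*y = 9.81 * 2.28 = 22.3668.
sqrt(g*y) = sqrt(22.3668) = 4.7294.
Fr = 7.49 / 4.7294 = 1.5837.

1.5837


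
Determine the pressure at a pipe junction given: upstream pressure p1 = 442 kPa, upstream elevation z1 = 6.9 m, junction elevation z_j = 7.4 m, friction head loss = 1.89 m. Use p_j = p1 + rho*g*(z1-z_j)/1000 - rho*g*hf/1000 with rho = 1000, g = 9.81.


Junction pressure: p_j = p1 + rho*g*(z1 - z_j)/1000 - rho*g*hf/1000.
Elevation term = 1000*9.81*(6.9 - 7.4)/1000 = -4.905 kPa.
Friction term = 1000*9.81*1.89/1000 = 18.541 kPa.
p_j = 442 + -4.905 - 18.541 = 418.55 kPa.

418.55


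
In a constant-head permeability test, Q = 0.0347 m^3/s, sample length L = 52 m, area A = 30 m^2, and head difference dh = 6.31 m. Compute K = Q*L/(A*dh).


From K = Q*L / (A*dh):
Numerator: Q*L = 0.0347 * 52 = 1.8044.
Denominator: A*dh = 30 * 6.31 = 189.3.
K = 1.8044 / 189.3 = 0.009532 m/s.

0.009532


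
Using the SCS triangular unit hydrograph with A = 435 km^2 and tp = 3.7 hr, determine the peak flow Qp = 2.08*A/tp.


SCS formula: Qp = 2.08 * A / tp.
Qp = 2.08 * 435 / 3.7
   = 904.8 / 3.7
   = 244.54 m^3/s per cm.

244.54


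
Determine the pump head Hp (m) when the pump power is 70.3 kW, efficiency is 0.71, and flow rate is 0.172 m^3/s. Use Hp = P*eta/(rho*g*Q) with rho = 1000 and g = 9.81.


Pump head formula: Hp = P * eta / (rho * g * Q).
Numerator: P * eta = 70.3 * 1000 * 0.71 = 49913.0 W.
Denominator: rho * g * Q = 1000 * 9.81 * 0.172 = 1687.32.
Hp = 49913.0 / 1687.32 = 29.58 m.

29.58


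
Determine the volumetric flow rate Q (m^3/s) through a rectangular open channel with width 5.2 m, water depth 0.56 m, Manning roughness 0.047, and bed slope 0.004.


For a rectangular channel, the cross-sectional area A = b * y = 5.2 * 0.56 = 2.91 m^2.
The wetted perimeter P = b + 2y = 5.2 + 2*0.56 = 6.32 m.
Hydraulic radius R = A/P = 2.91/6.32 = 0.4608 m.
Velocity V = (1/n)*R^(2/3)*S^(1/2) = (1/0.047)*0.4608^(2/3)*0.004^(1/2) = 0.8028 m/s.
Discharge Q = A * V = 2.91 * 0.8028 = 2.338 m^3/s.

2.338


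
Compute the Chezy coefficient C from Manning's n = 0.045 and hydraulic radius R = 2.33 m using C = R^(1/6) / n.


The Chezy coefficient relates to Manning's n through C = R^(1/6) / n.
R^(1/6) = 2.33^(1/6) = 1.151399.
C = 1.151399 / 0.045 = 25.59 m^(1/2)/s.

25.59


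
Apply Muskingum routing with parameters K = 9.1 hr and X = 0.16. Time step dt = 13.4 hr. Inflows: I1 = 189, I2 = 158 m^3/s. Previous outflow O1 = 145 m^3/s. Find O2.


Muskingum coefficients:
denom = 2*K*(1-X) + dt = 2*9.1*(1-0.16) + 13.4 = 28.688.
C0 = (dt - 2*K*X)/denom = (13.4 - 2*9.1*0.16)/28.688 = 0.3656.
C1 = (dt + 2*K*X)/denom = (13.4 + 2*9.1*0.16)/28.688 = 0.5686.
C2 = (2*K*(1-X) - dt)/denom = 0.0658.
O2 = C0*I2 + C1*I1 + C2*O1
   = 0.3656*158 + 0.5686*189 + 0.0658*145
   = 174.77 m^3/s.

174.77


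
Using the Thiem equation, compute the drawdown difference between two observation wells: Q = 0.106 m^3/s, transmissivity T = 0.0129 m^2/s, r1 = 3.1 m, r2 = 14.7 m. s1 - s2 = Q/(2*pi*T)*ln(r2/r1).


Thiem equation: s1 - s2 = Q/(2*pi*T) * ln(r2/r1).
ln(r2/r1) = ln(14.7/3.1) = 1.5564.
Q/(2*pi*T) = 0.106 / (2*pi*0.0129) = 0.106 / 0.0811 = 1.3078.
s1 - s2 = 1.3078 * 1.5564 = 2.0355 m.

2.0355


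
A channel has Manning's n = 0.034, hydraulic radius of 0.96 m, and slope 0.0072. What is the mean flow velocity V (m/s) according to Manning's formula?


Manning's equation gives V = (1/n) * R^(2/3) * S^(1/2).
First, compute R^(2/3) = 0.96^(2/3) = 0.9732.
Next, S^(1/2) = 0.0072^(1/2) = 0.084853.
Then 1/n = 1/0.034 = 29.41.
V = 29.41 * 0.9732 * 0.084853 = 2.4287 m/s.

2.4287


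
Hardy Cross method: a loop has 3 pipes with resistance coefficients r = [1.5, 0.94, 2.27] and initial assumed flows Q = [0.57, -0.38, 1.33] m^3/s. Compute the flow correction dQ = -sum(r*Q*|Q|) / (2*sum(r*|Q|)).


Numerator terms (r*Q*|Q|): 1.5*0.57*|0.57| = 0.4873; 0.94*-0.38*|-0.38| = -0.1357; 2.27*1.33*|1.33| = 4.0154.
Sum of numerator = 4.367.
Denominator terms (r*|Q|): 1.5*|0.57| = 0.855; 0.94*|-0.38| = 0.3572; 2.27*|1.33| = 3.0191.
2 * sum of denominator = 2 * 4.2313 = 8.4626.
dQ = -4.367 / 8.4626 = -0.516 m^3/s.

-0.516


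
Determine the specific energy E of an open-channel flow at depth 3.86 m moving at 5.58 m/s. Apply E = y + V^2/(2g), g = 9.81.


Specific energy E = y + V^2/(2g).
Velocity head = V^2/(2g) = 5.58^2 / (2*9.81) = 31.1364 / 19.62 = 1.587 m.
E = 3.86 + 1.587 = 5.447 m.

5.447


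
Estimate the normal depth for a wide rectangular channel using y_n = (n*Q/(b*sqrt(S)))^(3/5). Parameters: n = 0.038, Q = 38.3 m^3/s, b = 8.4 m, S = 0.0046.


We use the wide-channel approximation y_n = (n*Q/(b*sqrt(S)))^(3/5).
sqrt(S) = sqrt(0.0046) = 0.067823.
Numerator: n*Q = 0.038 * 38.3 = 1.4554.
Denominator: b*sqrt(S) = 8.4 * 0.067823 = 0.569713.
arg = 2.5546.
y_n = 2.5546^(3/5) = 1.7555 m.

1.7555
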